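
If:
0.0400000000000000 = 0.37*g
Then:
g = 0.11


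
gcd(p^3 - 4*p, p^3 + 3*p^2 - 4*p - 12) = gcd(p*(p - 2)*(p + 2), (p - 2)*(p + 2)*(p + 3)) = p^2 - 4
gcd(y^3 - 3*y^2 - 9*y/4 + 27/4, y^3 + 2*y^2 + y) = 1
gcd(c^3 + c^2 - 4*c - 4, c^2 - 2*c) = c - 2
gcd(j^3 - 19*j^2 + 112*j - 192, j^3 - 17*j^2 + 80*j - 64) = j^2 - 16*j + 64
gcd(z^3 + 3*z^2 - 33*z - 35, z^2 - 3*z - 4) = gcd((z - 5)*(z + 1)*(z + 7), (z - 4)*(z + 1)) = z + 1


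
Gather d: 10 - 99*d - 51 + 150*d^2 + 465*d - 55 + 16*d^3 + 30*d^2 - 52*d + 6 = 16*d^3 + 180*d^2 + 314*d - 90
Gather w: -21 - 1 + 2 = -20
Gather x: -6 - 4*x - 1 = -4*x - 7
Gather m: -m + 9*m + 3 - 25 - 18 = 8*m - 40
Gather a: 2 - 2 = 0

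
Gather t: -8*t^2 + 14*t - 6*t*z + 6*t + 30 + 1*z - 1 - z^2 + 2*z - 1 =-8*t^2 + t*(20 - 6*z) - z^2 + 3*z + 28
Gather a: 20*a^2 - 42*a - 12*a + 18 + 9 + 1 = 20*a^2 - 54*a + 28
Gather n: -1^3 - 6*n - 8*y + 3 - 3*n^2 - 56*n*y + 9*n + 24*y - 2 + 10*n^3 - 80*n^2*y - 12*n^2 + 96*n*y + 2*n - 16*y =10*n^3 + n^2*(-80*y - 15) + n*(40*y + 5)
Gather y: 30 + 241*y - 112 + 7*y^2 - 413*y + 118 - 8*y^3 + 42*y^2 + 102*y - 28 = -8*y^3 + 49*y^2 - 70*y + 8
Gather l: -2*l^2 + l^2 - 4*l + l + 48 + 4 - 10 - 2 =-l^2 - 3*l + 40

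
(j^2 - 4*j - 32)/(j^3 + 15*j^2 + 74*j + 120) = (j - 8)/(j^2 + 11*j + 30)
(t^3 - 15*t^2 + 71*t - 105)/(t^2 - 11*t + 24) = (t^2 - 12*t + 35)/(t - 8)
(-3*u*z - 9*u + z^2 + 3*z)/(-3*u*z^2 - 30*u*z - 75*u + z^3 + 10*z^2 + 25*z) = (z + 3)/(z^2 + 10*z + 25)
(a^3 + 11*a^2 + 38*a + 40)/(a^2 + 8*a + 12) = (a^2 + 9*a + 20)/(a + 6)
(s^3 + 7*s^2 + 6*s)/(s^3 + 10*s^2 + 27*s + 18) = s/(s + 3)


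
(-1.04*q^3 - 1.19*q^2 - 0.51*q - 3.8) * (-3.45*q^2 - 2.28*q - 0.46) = 3.588*q^5 + 6.4767*q^4 + 4.9511*q^3 + 14.8202*q^2 + 8.8986*q + 1.748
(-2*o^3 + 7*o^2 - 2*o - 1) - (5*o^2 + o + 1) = -2*o^3 + 2*o^2 - 3*o - 2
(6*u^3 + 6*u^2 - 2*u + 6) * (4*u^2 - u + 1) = 24*u^5 + 18*u^4 - 8*u^3 + 32*u^2 - 8*u + 6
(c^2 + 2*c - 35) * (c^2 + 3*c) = c^4 + 5*c^3 - 29*c^2 - 105*c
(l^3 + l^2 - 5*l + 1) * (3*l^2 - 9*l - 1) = 3*l^5 - 6*l^4 - 25*l^3 + 47*l^2 - 4*l - 1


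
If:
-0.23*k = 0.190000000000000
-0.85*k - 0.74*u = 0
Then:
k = -0.83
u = 0.95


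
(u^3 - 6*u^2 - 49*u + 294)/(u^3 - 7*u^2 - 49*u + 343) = (u - 6)/(u - 7)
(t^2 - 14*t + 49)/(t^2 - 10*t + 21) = (t - 7)/(t - 3)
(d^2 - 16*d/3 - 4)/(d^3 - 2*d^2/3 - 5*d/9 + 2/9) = 3*(d - 6)/(3*d^2 - 4*d + 1)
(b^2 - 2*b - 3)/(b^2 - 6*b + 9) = (b + 1)/(b - 3)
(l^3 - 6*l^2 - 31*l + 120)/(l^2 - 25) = (l^2 - 11*l + 24)/(l - 5)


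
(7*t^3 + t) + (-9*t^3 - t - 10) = -2*t^3 - 10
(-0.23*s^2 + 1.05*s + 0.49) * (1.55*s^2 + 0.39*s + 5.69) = -0.3565*s^4 + 1.5378*s^3 - 0.1397*s^2 + 6.1656*s + 2.7881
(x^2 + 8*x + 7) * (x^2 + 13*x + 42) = x^4 + 21*x^3 + 153*x^2 + 427*x + 294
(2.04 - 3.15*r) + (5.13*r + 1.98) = 1.98*r + 4.02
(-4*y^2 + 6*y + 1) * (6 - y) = 4*y^3 - 30*y^2 + 35*y + 6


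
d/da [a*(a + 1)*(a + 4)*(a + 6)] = 4*a^3 + 33*a^2 + 68*a + 24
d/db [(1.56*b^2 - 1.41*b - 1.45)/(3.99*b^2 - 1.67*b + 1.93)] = (3.0207*b^2 + 17.5926*b - 5.1428)/(15.9201*b^4 - 13.3266*b^3 + 18.1903*b^2 - 6.4462*b + 3.7249)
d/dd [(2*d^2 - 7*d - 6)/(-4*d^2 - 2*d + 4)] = 2*(-4*d^2 - 4*d - 5)/(4*d^4 + 4*d^3 - 7*d^2 - 4*d + 4)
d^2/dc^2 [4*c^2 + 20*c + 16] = 8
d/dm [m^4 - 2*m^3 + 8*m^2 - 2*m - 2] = 4*m^3 - 6*m^2 + 16*m - 2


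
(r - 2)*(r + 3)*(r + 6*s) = r^3 + 6*r^2*s + r^2 + 6*r*s - 6*r - 36*s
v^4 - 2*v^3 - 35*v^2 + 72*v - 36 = (v - 6)*(v - 1)^2*(v + 6)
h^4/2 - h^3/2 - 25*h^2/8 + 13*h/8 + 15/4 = (h/2 + 1)*(h - 5/2)*(h - 3/2)*(h + 1)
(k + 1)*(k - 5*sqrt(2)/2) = k^2 - 5*sqrt(2)*k/2 + k - 5*sqrt(2)/2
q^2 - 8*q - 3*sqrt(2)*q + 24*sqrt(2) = (q - 8)*(q - 3*sqrt(2))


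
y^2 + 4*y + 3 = (y + 1)*(y + 3)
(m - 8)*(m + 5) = m^2 - 3*m - 40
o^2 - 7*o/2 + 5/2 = (o - 5/2)*(o - 1)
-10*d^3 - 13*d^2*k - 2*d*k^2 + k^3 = (-5*d + k)*(d + k)*(2*d + k)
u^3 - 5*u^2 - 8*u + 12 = (u - 6)*(u - 1)*(u + 2)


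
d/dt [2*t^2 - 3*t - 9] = 4*t - 3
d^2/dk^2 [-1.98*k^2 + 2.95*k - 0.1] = -3.96000000000000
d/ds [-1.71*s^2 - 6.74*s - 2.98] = -3.42*s - 6.74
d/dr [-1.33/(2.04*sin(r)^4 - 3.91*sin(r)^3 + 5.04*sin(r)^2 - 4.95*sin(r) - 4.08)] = (10.8528*sin(r)^3 - 15.6009*sin(r)^2 + 13.4064*sin(r) - 6.5835)*cos(r)/(-2.04*sin(r)^4 + 3.91*sin(r)^3 - 5.04*sin(r)^2 + 4.95*sin(r) + 4.08)^2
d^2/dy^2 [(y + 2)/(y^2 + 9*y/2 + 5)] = 16/(8*y^3 + 60*y^2 + 150*y + 125)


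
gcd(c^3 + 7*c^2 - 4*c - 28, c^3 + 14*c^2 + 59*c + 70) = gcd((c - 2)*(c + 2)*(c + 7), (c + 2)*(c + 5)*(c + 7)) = c^2 + 9*c + 14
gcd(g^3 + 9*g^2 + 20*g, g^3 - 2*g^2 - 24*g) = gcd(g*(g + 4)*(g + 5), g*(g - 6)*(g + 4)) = g^2 + 4*g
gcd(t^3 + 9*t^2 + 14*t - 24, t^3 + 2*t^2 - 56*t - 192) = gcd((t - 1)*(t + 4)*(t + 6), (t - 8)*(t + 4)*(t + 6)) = t^2 + 10*t + 24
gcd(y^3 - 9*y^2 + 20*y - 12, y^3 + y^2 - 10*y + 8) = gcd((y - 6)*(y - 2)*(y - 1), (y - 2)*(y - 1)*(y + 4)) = y^2 - 3*y + 2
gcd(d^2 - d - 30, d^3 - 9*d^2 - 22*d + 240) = d^2 - d - 30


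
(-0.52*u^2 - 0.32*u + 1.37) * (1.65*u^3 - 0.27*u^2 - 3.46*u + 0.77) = -0.858*u^5 - 0.3876*u^4 + 4.1461*u^3 + 0.3369*u^2 - 4.9866*u + 1.0549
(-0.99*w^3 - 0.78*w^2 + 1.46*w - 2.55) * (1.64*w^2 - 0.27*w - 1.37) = -1.6236*w^5 - 1.0119*w^4 + 3.9613*w^3 - 3.5076*w^2 - 1.3117*w + 3.4935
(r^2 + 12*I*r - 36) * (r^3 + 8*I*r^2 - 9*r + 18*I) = r^5 + 20*I*r^4 - 141*r^3 - 378*I*r^2 + 108*r - 648*I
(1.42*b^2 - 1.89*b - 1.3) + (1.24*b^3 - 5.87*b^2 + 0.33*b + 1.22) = 1.24*b^3 - 4.45*b^2 - 1.56*b - 0.0800000000000001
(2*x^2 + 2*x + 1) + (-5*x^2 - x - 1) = -3*x^2 + x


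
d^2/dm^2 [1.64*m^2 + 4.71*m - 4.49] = 3.28000000000000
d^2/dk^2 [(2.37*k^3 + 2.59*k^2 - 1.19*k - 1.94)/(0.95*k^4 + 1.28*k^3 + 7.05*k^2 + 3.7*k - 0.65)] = (4.27785*k^9 + 14.02485*k^8 - 89.2295100000001*k^7 - 243.777238*k^6 - 271.758246*k^5 - 322.904472*k^4 - 447.43846*k^3 - 622.90755*k^2 - 340.02498*k - 74.43265)/(0.857375*k^12 + 3.4656*k^11 + 23.757315*k^10 + 63.551702*k^9 + 201.53961*k^8 + 352.98594*k^7 + 560.436795*k^6 + 555.36525*k^5 + 175.35735*k^4 - 49.4561*k^3 - 17.759625*k^2 + 4.68975*k - 0.274625)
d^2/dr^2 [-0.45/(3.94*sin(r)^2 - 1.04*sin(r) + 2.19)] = (27.94248*sin(r)^4 - 5.53176*sin(r)^3 - 56.95848*sin(r)^2 + 12.08844*sin(r) + 6.7923)/(3.94*sin(r)^2 - 1.04*sin(r) + 2.19)^3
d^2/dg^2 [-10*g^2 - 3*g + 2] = -20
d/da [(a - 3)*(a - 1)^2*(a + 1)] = 4*a^3 - 12*a^2 + 4*a + 4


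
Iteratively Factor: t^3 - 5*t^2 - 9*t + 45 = (t + 3)*(t^2 - 8*t + 15) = (t - 3)*(t + 3)*(t - 5)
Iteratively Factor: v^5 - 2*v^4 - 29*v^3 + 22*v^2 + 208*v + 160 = (v - 5)*(v^4 + 3*v^3 - 14*v^2 - 48*v - 32) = (v - 5)*(v - 4)*(v^3 + 7*v^2 + 14*v + 8) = (v - 5)*(v - 4)*(v + 2)*(v^2 + 5*v + 4) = (v - 5)*(v - 4)*(v + 1)*(v + 2)*(v + 4)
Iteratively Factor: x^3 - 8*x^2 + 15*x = (x - 5)*(x^2 - 3*x) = (x - 5)*(x - 3)*(x)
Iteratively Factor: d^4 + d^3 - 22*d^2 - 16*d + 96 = (d + 3)*(d^3 - 2*d^2 - 16*d + 32) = (d + 3)*(d + 4)*(d^2 - 6*d + 8) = (d - 2)*(d + 3)*(d + 4)*(d - 4)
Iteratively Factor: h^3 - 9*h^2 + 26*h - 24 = (h - 2)*(h^2 - 7*h + 12) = (h - 4)*(h - 2)*(h - 3)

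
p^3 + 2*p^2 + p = p*(p + 1)^2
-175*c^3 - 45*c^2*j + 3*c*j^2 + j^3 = (-7*c + j)*(5*c + j)^2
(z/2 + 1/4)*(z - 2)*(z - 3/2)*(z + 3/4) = z^4/2 - 9*z^3/8 - z^2/2 + 39*z/32 + 9/16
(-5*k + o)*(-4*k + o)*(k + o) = 20*k^3 + 11*k^2*o - 8*k*o^2 + o^3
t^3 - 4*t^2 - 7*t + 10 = (t - 5)*(t - 1)*(t + 2)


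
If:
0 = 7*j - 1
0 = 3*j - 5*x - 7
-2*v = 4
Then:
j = 1/7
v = -2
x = -46/35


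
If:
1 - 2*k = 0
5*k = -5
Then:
No Solution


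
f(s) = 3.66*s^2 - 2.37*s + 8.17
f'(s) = 7.32*s - 2.37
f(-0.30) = 9.21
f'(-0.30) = -4.57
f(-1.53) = 20.36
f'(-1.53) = -13.57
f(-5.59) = 135.79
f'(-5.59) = -43.29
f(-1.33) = 17.80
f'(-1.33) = -12.11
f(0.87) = 8.88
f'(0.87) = 4.00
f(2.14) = 19.86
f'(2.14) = 13.29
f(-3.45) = 59.91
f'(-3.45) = -27.62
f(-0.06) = 8.33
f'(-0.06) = -2.81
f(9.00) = 283.30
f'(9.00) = 63.51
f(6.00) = 125.71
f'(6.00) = 41.55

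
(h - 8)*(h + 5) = h^2 - 3*h - 40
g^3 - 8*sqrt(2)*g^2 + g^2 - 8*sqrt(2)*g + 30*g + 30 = (g + 1)*(g - 5*sqrt(2))*(g - 3*sqrt(2))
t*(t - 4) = t^2 - 4*t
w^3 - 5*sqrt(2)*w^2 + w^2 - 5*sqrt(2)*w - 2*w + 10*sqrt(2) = (w - 1)*(w + 2)*(w - 5*sqrt(2))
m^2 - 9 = (m - 3)*(m + 3)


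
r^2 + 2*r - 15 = (r - 3)*(r + 5)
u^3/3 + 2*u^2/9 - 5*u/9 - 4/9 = (u/3 + 1/3)*(u - 4/3)*(u + 1)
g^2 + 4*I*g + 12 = (g - 2*I)*(g + 6*I)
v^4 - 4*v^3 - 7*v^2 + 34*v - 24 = (v - 4)*(v - 2)*(v - 1)*(v + 3)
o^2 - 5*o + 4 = (o - 4)*(o - 1)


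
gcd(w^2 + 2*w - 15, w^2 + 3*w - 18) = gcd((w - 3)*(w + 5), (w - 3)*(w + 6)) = w - 3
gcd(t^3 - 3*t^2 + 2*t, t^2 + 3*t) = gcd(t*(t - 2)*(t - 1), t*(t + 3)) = t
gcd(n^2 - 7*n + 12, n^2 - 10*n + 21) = n - 3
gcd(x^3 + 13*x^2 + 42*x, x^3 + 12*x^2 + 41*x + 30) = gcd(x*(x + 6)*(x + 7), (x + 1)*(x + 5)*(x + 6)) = x + 6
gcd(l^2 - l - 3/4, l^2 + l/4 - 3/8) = 1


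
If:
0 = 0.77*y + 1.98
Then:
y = -2.57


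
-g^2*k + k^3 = k*(-g + k)*(g + k)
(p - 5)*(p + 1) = p^2 - 4*p - 5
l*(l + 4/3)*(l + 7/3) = l^3 + 11*l^2/3 + 28*l/9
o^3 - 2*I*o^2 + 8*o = o*(o - 4*I)*(o + 2*I)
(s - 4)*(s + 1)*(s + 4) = s^3 + s^2 - 16*s - 16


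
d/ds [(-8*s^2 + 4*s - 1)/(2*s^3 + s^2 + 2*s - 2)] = 2*(8*s^4 - 8*s^3 - 7*s^2 + 17*s - 3)/(4*s^6 + 4*s^5 + 9*s^4 - 4*s^3 - 8*s + 4)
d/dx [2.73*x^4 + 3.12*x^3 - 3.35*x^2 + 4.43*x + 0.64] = 10.92*x^3 + 9.36*x^2 - 6.7*x + 4.43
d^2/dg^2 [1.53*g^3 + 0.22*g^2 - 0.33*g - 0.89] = 9.18*g + 0.44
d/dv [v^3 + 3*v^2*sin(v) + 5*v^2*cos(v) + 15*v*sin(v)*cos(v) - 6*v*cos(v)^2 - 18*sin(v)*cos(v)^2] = -5*v^2*sin(v) + 3*v^2*cos(v) + 3*v^2 + 6*v*sin(v) + 6*v*sin(2*v) + 10*v*cos(v) + 15*v*cos(2*v) + 15*sin(2*v)/2 - 9*cos(v)/2 - 3*cos(2*v) - 27*cos(3*v)/2 - 3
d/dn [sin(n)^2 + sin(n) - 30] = sin(2*n) + cos(n)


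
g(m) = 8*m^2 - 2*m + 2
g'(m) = 16*m - 2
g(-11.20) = 1027.92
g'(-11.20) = -181.20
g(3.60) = 98.48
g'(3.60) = 55.60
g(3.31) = 83.03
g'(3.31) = 50.96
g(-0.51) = 5.10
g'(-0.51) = -10.16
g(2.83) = 60.41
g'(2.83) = 43.28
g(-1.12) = 14.28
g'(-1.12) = -19.92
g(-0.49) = 4.90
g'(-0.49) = -9.84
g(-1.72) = 29.11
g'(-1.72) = -29.52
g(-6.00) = 302.00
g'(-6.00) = -98.00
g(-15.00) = 1832.00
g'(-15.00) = -242.00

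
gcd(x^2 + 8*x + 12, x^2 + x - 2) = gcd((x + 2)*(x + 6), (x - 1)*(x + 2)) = x + 2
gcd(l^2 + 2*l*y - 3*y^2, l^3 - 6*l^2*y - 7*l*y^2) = 1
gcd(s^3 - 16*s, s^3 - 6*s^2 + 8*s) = s^2 - 4*s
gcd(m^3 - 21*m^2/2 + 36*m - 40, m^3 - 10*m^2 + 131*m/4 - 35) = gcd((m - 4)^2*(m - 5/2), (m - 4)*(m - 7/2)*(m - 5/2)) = m^2 - 13*m/2 + 10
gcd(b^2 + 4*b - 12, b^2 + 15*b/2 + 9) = b + 6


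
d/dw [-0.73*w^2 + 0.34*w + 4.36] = 0.34 - 1.46*w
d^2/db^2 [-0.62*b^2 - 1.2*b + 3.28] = -1.24000000000000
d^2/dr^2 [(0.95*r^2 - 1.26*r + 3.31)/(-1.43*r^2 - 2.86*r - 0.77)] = (12.923768*r^3 - 34.335444*r^2 - 89.547744*r - 53.535724)/(2.924207*r^6 + 17.545242*r^5 + 39.814203*r^4 + 42.288532*r^3 + 21.438417*r^2 + 5.087082*r + 0.456533)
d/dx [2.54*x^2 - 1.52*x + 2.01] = 5.08*x - 1.52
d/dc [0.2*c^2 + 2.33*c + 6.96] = 0.4*c + 2.33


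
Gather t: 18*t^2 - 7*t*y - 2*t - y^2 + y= 18*t^2 + t*(-7*y - 2) - y^2 + y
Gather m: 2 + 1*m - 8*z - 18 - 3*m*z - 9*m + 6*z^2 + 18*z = m*(-3*z - 8) + 6*z^2 + 10*z - 16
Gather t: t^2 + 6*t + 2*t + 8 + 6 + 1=t^2 + 8*t + 15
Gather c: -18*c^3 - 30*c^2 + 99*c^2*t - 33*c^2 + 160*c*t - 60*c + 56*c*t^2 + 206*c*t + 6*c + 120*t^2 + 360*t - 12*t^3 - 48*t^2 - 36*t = -18*c^3 + c^2*(99*t - 63) + c*(56*t^2 + 366*t - 54) - 12*t^3 + 72*t^2 + 324*t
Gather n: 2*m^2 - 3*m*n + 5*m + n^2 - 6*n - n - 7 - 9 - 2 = 2*m^2 + 5*m + n^2 + n*(-3*m - 7) - 18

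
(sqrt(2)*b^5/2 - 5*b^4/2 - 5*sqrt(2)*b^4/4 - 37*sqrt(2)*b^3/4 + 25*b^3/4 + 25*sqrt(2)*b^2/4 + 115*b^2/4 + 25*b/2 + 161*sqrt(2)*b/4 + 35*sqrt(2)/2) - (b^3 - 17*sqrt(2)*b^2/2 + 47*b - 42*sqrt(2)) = sqrt(2)*b^5/2 - 5*b^4/2 - 5*sqrt(2)*b^4/4 - 37*sqrt(2)*b^3/4 + 21*b^3/4 + 59*sqrt(2)*b^2/4 + 115*b^2/4 - 69*b/2 + 161*sqrt(2)*b/4 + 119*sqrt(2)/2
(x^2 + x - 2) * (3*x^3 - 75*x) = 3*x^5 + 3*x^4 - 81*x^3 - 75*x^2 + 150*x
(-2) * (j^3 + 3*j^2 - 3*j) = -2*j^3 - 6*j^2 + 6*j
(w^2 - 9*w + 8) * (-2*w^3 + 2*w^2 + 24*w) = -2*w^5 + 20*w^4 - 10*w^3 - 200*w^2 + 192*w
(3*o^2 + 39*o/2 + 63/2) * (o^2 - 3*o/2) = 3*o^4 + 15*o^3 + 9*o^2/4 - 189*o/4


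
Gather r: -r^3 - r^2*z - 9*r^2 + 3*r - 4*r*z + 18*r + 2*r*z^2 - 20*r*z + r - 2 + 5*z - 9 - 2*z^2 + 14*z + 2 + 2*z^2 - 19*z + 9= -r^3 + r^2*(-z - 9) + r*(2*z^2 - 24*z + 22)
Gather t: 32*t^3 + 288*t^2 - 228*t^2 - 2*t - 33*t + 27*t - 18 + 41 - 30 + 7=32*t^3 + 60*t^2 - 8*t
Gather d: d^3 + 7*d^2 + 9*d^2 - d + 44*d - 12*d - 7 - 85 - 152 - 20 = d^3 + 16*d^2 + 31*d - 264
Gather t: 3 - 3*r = 3 - 3*r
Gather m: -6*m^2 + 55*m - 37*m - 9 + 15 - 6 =-6*m^2 + 18*m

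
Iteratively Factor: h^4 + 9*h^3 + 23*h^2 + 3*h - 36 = (h - 1)*(h^3 + 10*h^2 + 33*h + 36) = (h - 1)*(h + 4)*(h^2 + 6*h + 9) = (h - 1)*(h + 3)*(h + 4)*(h + 3)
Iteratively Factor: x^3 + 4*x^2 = (x + 4)*(x^2) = x*(x + 4)*(x)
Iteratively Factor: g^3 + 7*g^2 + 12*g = (g)*(g^2 + 7*g + 12) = g*(g + 4)*(g + 3)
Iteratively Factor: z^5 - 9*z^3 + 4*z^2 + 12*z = (z - 2)*(z^4 + 2*z^3 - 5*z^2 - 6*z) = (z - 2)*(z + 3)*(z^3 - z^2 - 2*z) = z*(z - 2)*(z + 3)*(z^2 - z - 2) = z*(z - 2)^2*(z + 3)*(z + 1)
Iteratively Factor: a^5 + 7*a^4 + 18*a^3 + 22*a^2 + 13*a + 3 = (a + 3)*(a^4 + 4*a^3 + 6*a^2 + 4*a + 1) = (a + 1)*(a + 3)*(a^3 + 3*a^2 + 3*a + 1) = (a + 1)^2*(a + 3)*(a^2 + 2*a + 1) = (a + 1)^3*(a + 3)*(a + 1)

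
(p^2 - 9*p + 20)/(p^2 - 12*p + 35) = (p - 4)/(p - 7)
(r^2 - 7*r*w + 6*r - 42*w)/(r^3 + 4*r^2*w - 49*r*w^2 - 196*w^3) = (r + 6)/(r^2 + 11*r*w + 28*w^2)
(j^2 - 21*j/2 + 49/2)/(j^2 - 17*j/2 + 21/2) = (2*j - 7)/(2*j - 3)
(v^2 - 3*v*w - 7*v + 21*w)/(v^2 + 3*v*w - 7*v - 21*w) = (v - 3*w)/(v + 3*w)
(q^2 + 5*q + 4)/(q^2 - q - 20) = (q + 1)/(q - 5)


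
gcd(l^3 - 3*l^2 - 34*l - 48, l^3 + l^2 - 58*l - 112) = l^2 - 6*l - 16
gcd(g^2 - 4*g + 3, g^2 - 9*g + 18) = g - 3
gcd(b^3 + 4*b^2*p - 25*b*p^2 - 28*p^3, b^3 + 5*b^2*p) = 1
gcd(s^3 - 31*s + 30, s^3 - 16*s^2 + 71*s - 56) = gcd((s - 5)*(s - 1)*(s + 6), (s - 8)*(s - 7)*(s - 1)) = s - 1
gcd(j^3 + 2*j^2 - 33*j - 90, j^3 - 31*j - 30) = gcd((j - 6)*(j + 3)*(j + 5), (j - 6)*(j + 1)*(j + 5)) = j^2 - j - 30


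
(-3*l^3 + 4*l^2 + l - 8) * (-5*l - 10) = 15*l^4 + 10*l^3 - 45*l^2 + 30*l + 80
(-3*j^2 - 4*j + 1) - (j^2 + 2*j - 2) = -4*j^2 - 6*j + 3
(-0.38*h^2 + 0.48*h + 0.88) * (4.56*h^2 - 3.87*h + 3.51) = -1.7328*h^4 + 3.6594*h^3 + 0.821399999999999*h^2 - 1.7208*h + 3.0888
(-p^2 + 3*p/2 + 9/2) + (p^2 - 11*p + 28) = 65/2 - 19*p/2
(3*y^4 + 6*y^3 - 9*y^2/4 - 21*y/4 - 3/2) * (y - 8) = 3*y^5 - 18*y^4 - 201*y^3/4 + 51*y^2/4 + 81*y/2 + 12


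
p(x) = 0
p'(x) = 0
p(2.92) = 0.00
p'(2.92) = 0.00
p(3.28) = 0.00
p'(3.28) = 0.00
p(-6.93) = 0.00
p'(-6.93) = 0.00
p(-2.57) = 0.00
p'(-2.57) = 0.00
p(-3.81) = 0.00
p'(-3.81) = 0.00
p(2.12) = 0.00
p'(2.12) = 0.00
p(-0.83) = 0.00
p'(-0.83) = 0.00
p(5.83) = 0.00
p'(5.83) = 0.00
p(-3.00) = 0.00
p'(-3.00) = 0.00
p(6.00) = 0.00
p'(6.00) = 0.00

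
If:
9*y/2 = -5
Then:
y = -10/9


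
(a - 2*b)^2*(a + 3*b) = a^3 - a^2*b - 8*a*b^2 + 12*b^3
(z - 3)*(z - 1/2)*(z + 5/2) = z^3 - z^2 - 29*z/4 + 15/4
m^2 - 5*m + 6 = (m - 3)*(m - 2)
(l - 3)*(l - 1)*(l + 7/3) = l^3 - 5*l^2/3 - 19*l/3 + 7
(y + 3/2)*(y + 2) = y^2 + 7*y/2 + 3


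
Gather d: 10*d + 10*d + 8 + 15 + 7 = 20*d + 30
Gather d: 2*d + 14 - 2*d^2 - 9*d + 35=-2*d^2 - 7*d + 49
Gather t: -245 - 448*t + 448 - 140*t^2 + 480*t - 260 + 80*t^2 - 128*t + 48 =-60*t^2 - 96*t - 9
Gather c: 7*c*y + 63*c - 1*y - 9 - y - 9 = c*(7*y + 63) - 2*y - 18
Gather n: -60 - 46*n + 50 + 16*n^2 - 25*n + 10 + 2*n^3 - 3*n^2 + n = 2*n^3 + 13*n^2 - 70*n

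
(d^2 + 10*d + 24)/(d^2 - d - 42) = (d + 4)/(d - 7)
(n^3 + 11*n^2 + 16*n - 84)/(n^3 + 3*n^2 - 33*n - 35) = (n^2 + 4*n - 12)/(n^2 - 4*n - 5)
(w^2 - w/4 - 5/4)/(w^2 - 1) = (w - 5/4)/(w - 1)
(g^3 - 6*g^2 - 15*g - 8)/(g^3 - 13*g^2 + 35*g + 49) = (g^2 - 7*g - 8)/(g^2 - 14*g + 49)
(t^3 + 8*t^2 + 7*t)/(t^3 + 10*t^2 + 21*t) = (t + 1)/(t + 3)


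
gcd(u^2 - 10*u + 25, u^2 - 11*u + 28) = 1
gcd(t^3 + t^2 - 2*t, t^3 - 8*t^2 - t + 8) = t - 1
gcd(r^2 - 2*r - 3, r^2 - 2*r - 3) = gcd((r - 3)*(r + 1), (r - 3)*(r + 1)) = r^2 - 2*r - 3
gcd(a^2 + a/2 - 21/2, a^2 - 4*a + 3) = a - 3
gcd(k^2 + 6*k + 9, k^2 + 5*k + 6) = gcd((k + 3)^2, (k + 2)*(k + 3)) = k + 3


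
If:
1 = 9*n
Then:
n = 1/9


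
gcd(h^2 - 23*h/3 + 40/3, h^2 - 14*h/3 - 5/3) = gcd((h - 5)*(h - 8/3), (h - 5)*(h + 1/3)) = h - 5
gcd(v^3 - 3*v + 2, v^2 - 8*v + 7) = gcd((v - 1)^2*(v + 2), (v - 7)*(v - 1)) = v - 1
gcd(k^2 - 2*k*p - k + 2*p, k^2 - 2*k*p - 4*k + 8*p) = -k + 2*p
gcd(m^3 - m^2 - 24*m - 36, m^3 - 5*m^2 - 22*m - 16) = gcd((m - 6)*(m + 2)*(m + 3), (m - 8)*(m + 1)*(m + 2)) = m + 2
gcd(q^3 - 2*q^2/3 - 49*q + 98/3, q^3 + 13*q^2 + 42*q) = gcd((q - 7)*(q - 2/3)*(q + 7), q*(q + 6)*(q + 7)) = q + 7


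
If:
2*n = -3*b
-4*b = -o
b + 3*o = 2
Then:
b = 2/13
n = -3/13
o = 8/13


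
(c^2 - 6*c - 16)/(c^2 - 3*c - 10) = (c - 8)/(c - 5)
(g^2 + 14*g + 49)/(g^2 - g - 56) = (g + 7)/(g - 8)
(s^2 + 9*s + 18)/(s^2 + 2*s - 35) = (s^2 + 9*s + 18)/(s^2 + 2*s - 35)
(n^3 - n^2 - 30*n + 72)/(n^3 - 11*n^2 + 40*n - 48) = (n + 6)/(n - 4)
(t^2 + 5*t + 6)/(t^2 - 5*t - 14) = (t + 3)/(t - 7)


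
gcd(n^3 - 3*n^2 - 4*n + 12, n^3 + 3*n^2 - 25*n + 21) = n - 3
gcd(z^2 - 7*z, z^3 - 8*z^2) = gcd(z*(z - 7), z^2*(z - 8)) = z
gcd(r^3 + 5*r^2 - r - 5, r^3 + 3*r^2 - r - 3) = r^2 - 1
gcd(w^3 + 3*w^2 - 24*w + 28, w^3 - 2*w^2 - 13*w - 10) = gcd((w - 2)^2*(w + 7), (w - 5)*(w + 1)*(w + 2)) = 1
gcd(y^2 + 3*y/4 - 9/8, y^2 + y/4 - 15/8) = y + 3/2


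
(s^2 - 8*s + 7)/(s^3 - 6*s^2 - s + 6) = (s - 7)/(s^2 - 5*s - 6)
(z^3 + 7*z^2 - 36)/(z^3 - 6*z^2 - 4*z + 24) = (z^2 + 9*z + 18)/(z^2 - 4*z - 12)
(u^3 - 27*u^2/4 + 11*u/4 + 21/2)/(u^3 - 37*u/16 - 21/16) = 4*(u - 6)/(4*u + 3)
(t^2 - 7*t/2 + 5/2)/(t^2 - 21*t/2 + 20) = (t - 1)/(t - 8)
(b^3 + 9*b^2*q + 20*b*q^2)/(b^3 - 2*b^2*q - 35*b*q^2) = (-b - 4*q)/(-b + 7*q)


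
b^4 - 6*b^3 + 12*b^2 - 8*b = b*(b - 2)^3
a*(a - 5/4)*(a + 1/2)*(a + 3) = a^4 + 9*a^3/4 - 23*a^2/8 - 15*a/8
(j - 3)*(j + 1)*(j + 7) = j^3 + 5*j^2 - 17*j - 21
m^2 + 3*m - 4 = (m - 1)*(m + 4)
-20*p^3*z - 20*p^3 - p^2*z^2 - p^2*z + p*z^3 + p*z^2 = (-5*p + z)*(4*p + z)*(p*z + p)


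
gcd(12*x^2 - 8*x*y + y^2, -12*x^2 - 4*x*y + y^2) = 6*x - y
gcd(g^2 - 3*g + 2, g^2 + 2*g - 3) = g - 1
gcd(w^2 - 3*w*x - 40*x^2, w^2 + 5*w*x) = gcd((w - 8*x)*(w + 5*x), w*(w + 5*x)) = w + 5*x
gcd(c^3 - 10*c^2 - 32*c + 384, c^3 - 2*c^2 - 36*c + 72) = c + 6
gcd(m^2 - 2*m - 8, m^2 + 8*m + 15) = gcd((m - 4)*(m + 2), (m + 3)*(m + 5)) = 1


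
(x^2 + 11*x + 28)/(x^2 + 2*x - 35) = (x + 4)/(x - 5)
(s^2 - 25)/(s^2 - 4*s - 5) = (s + 5)/(s + 1)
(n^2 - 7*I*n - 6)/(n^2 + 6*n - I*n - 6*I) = (n - 6*I)/(n + 6)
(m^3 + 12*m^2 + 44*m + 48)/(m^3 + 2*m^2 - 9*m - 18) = (m^2 + 10*m + 24)/(m^2 - 9)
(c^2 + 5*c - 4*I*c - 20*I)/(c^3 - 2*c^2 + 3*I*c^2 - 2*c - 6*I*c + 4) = (c^2 + c*(5 - 4*I) - 20*I)/(c^3 + c^2*(-2 + 3*I) + c*(-2 - 6*I) + 4)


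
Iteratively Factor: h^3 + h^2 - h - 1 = (h + 1)*(h^2 - 1) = (h - 1)*(h + 1)*(h + 1)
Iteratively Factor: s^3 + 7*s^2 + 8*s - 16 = (s + 4)*(s^2 + 3*s - 4) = (s + 4)^2*(s - 1)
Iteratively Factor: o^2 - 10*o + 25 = (o - 5)*(o - 5)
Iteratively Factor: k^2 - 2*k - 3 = (k + 1)*(k - 3)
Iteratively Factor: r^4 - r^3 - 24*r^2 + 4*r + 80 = (r + 2)*(r^3 - 3*r^2 - 18*r + 40) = (r - 2)*(r + 2)*(r^2 - r - 20) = (r - 2)*(r + 2)*(r + 4)*(r - 5)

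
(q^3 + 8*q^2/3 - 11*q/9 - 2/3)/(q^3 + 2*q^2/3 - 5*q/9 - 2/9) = (q + 3)/(q + 1)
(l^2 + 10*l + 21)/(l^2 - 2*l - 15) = (l + 7)/(l - 5)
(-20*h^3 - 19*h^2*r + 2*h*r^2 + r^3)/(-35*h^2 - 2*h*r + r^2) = (-4*h^2 - 3*h*r + r^2)/(-7*h + r)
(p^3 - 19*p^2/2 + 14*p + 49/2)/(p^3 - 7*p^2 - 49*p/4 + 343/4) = 2*(p + 1)/(2*p + 7)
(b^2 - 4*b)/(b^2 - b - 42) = b*(4 - b)/(-b^2 + b + 42)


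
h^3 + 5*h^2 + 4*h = h*(h + 1)*(h + 4)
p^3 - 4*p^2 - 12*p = p*(p - 6)*(p + 2)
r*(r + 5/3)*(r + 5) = r^3 + 20*r^2/3 + 25*r/3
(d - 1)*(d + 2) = d^2 + d - 2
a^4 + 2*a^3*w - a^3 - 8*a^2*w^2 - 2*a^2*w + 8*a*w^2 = a*(a - 1)*(a - 2*w)*(a + 4*w)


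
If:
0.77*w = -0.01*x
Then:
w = -0.012987012987013*x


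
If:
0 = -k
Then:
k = 0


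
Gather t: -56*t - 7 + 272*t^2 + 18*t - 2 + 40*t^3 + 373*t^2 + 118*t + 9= 40*t^3 + 645*t^2 + 80*t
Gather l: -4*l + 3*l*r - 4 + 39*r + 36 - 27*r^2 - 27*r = l*(3*r - 4) - 27*r^2 + 12*r + 32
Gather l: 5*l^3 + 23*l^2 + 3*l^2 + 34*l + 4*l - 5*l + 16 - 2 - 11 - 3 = 5*l^3 + 26*l^2 + 33*l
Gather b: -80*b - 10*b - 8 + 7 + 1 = -90*b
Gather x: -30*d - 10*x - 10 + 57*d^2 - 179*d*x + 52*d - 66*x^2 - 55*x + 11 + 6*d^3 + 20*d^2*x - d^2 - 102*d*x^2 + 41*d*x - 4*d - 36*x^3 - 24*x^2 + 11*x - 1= 6*d^3 + 56*d^2 + 18*d - 36*x^3 + x^2*(-102*d - 90) + x*(20*d^2 - 138*d - 54)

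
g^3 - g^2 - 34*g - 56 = (g - 7)*(g + 2)*(g + 4)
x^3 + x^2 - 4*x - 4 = (x - 2)*(x + 1)*(x + 2)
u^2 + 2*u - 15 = (u - 3)*(u + 5)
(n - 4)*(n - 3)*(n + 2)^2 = n^4 - 3*n^3 - 12*n^2 + 20*n + 48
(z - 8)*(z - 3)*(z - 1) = z^3 - 12*z^2 + 35*z - 24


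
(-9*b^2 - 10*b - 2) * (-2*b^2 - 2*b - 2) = 18*b^4 + 38*b^3 + 42*b^2 + 24*b + 4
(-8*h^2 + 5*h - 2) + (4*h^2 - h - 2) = -4*h^2 + 4*h - 4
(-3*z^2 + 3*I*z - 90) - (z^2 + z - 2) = -4*z^2 - z + 3*I*z - 88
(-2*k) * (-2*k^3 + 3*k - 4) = 4*k^4 - 6*k^2 + 8*k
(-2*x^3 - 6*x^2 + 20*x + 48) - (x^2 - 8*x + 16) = -2*x^3 - 7*x^2 + 28*x + 32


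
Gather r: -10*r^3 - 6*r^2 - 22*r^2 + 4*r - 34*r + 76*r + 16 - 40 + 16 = -10*r^3 - 28*r^2 + 46*r - 8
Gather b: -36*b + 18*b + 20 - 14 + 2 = 8 - 18*b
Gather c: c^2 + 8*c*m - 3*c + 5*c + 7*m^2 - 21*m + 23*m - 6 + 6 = c^2 + c*(8*m + 2) + 7*m^2 + 2*m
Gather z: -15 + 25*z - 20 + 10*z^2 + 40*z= 10*z^2 + 65*z - 35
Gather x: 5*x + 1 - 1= 5*x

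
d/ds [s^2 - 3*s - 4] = 2*s - 3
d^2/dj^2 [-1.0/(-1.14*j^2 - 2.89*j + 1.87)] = (-2.5992*j^2 - 6.5892*j + 1.0*(2.28*j + 2.89)*(4.56*j + 5.78) + 4.2636)/(1.14*j^2 + 2.89*j - 1.87)^3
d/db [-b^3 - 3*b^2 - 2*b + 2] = -3*b^2 - 6*b - 2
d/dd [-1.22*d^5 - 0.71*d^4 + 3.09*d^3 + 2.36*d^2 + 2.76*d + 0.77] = -6.1*d^4 - 2.84*d^3 + 9.27*d^2 + 4.72*d + 2.76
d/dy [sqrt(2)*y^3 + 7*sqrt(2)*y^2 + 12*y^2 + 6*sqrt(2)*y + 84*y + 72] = 3*sqrt(2)*y^2 + 14*sqrt(2)*y + 24*y + 6*sqrt(2) + 84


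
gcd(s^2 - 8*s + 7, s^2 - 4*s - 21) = s - 7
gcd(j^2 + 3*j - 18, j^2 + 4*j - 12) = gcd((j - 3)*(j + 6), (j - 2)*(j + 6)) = j + 6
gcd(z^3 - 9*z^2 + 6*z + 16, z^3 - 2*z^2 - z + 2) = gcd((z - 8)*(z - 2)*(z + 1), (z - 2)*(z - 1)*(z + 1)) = z^2 - z - 2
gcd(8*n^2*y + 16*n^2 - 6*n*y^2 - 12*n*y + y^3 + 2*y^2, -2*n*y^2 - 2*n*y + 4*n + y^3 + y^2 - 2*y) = -2*n*y - 4*n + y^2 + 2*y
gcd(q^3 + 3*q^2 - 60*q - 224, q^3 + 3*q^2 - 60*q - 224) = q^3 + 3*q^2 - 60*q - 224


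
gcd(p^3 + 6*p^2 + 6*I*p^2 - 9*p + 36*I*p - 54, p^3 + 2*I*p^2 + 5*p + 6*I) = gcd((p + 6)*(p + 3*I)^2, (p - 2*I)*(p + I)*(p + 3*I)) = p + 3*I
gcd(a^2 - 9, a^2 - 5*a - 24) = a + 3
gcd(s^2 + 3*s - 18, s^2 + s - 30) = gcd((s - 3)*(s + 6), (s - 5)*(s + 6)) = s + 6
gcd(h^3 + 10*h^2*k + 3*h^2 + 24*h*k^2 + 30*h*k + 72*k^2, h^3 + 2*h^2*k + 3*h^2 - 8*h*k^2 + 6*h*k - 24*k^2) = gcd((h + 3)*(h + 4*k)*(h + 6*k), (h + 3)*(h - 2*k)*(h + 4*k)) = h^2 + 4*h*k + 3*h + 12*k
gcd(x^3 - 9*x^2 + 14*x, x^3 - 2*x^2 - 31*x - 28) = x - 7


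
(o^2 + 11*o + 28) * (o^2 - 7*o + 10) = o^4 + 4*o^3 - 39*o^2 - 86*o + 280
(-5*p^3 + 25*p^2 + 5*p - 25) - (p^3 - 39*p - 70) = -6*p^3 + 25*p^2 + 44*p + 45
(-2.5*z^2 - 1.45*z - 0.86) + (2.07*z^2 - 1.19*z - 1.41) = -0.43*z^2 - 2.64*z - 2.27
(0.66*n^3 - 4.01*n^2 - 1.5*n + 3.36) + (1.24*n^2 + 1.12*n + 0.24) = 0.66*n^3 - 2.77*n^2 - 0.38*n + 3.6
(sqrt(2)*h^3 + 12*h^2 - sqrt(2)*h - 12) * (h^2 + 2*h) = sqrt(2)*h^5 + 2*sqrt(2)*h^4 + 12*h^4 - sqrt(2)*h^3 + 24*h^3 - 12*h^2 - 2*sqrt(2)*h^2 - 24*h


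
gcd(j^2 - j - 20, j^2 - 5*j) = j - 5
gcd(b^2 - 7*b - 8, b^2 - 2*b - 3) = b + 1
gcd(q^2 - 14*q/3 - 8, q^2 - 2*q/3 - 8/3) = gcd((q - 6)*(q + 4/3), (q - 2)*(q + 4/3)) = q + 4/3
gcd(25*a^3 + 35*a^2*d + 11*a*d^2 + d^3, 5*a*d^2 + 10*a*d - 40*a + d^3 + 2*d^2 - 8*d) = 5*a + d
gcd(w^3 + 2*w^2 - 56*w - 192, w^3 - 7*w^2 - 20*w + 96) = w^2 - 4*w - 32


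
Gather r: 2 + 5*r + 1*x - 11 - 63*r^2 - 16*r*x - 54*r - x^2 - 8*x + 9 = -63*r^2 + r*(-16*x - 49) - x^2 - 7*x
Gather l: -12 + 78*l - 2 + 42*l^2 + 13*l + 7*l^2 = 49*l^2 + 91*l - 14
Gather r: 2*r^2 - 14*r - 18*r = 2*r^2 - 32*r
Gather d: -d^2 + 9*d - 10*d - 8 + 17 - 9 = -d^2 - d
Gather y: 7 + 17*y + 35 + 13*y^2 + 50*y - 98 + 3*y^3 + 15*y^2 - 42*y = 3*y^3 + 28*y^2 + 25*y - 56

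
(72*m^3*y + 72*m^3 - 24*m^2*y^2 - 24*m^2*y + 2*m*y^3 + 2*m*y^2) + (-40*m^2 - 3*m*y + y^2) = 72*m^3*y + 72*m^3 - 24*m^2*y^2 - 24*m^2*y - 40*m^2 + 2*m*y^3 + 2*m*y^2 - 3*m*y + y^2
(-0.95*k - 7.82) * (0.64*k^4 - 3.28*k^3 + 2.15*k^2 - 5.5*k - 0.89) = -0.608*k^5 - 1.8888*k^4 + 23.6071*k^3 - 11.588*k^2 + 43.8555*k + 6.9598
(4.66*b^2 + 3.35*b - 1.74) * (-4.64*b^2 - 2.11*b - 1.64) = -21.6224*b^4 - 25.3766*b^3 - 6.6373*b^2 - 1.8226*b + 2.8536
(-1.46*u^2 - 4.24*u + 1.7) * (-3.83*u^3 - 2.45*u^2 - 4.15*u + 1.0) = 5.5918*u^5 + 19.8162*u^4 + 9.936*u^3 + 11.971*u^2 - 11.295*u + 1.7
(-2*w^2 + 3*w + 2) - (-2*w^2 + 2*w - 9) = w + 11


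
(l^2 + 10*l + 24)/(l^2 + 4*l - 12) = (l + 4)/(l - 2)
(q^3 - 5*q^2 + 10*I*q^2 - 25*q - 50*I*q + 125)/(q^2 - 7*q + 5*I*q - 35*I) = (q^2 + 5*q*(-1 + I) - 25*I)/(q - 7)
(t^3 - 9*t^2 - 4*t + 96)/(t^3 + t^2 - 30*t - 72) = (t^2 - 12*t + 32)/(t^2 - 2*t - 24)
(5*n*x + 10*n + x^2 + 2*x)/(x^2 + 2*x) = (5*n + x)/x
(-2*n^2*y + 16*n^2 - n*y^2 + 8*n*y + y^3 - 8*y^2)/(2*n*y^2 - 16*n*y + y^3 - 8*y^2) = (-2*n^2 - n*y + y^2)/(y*(2*n + y))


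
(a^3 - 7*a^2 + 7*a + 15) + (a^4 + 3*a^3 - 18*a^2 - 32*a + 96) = a^4 + 4*a^3 - 25*a^2 - 25*a + 111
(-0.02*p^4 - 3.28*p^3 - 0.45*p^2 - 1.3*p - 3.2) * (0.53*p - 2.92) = -0.0106*p^5 - 1.68*p^4 + 9.3391*p^3 + 0.625*p^2 + 2.1*p + 9.344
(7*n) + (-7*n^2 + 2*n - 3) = -7*n^2 + 9*n - 3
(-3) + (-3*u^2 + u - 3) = -3*u^2 + u - 6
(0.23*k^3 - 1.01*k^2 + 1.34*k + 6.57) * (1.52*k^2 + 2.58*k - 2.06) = 0.3496*k^5 - 0.9418*k^4 - 1.0428*k^3 + 15.5242*k^2 + 14.1902*k - 13.5342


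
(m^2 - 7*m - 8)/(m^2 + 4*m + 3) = (m - 8)/(m + 3)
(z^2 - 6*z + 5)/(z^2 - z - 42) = (-z^2 + 6*z - 5)/(-z^2 + z + 42)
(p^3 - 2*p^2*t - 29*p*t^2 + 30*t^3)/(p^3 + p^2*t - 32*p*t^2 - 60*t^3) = (p - t)/(p + 2*t)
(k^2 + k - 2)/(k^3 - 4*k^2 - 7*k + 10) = 1/(k - 5)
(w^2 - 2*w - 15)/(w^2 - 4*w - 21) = (w - 5)/(w - 7)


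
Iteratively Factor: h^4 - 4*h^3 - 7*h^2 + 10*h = (h)*(h^3 - 4*h^2 - 7*h + 10) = h*(h - 1)*(h^2 - 3*h - 10) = h*(h - 1)*(h + 2)*(h - 5)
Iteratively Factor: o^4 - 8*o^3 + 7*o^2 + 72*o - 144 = (o - 3)*(o^3 - 5*o^2 - 8*o + 48) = (o - 4)*(o - 3)*(o^2 - o - 12) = (o - 4)*(o - 3)*(o + 3)*(o - 4)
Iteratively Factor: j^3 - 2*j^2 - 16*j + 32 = (j + 4)*(j^2 - 6*j + 8) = (j - 2)*(j + 4)*(j - 4)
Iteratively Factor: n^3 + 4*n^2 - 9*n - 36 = (n + 3)*(n^2 + n - 12) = (n + 3)*(n + 4)*(n - 3)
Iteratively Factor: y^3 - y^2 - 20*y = (y + 4)*(y^2 - 5*y) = (y - 5)*(y + 4)*(y)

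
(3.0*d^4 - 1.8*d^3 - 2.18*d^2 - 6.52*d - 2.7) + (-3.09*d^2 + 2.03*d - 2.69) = 3.0*d^4 - 1.8*d^3 - 5.27*d^2 - 4.49*d - 5.39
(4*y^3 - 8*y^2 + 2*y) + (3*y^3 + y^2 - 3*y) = 7*y^3 - 7*y^2 - y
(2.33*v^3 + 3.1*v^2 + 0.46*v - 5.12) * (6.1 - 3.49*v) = -8.1317*v^4 + 3.394*v^3 + 17.3046*v^2 + 20.6748*v - 31.232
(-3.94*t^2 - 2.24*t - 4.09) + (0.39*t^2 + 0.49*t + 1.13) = -3.55*t^2 - 1.75*t - 2.96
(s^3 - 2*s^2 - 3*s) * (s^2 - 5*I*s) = s^5 - 2*s^4 - 5*I*s^4 - 3*s^3 + 10*I*s^3 + 15*I*s^2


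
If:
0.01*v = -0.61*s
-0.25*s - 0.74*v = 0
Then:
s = 0.00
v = 0.00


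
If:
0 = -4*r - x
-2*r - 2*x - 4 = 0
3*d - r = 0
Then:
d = 2/9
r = 2/3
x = -8/3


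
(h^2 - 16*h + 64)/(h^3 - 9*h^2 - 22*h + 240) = (h - 8)/(h^2 - h - 30)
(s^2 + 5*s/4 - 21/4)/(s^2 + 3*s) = (s - 7/4)/s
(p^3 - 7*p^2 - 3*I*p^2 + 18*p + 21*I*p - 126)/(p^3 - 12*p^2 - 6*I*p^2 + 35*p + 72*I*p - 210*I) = (p + 3*I)/(p - 5)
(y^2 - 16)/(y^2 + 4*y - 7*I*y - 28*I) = (y - 4)/(y - 7*I)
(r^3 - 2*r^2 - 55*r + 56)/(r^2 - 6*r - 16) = (r^2 + 6*r - 7)/(r + 2)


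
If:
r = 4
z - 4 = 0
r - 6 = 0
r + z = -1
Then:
No Solution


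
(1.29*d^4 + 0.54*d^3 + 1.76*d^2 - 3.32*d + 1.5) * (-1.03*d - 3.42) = -1.3287*d^5 - 4.968*d^4 - 3.6596*d^3 - 2.5996*d^2 + 9.8094*d - 5.13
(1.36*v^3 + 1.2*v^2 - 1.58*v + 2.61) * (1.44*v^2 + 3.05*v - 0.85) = 1.9584*v^5 + 5.876*v^4 + 0.2288*v^3 - 2.0806*v^2 + 9.3035*v - 2.2185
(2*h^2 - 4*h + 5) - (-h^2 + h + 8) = 3*h^2 - 5*h - 3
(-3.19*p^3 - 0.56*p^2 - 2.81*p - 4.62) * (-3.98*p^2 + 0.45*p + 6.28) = 12.6962*p^5 + 0.7933*p^4 - 9.1014*p^3 + 13.6063*p^2 - 19.7258*p - 29.0136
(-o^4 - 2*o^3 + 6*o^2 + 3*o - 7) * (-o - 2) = o^5 + 4*o^4 - 2*o^3 - 15*o^2 + o + 14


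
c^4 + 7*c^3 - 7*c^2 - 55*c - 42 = (c - 3)*(c + 1)*(c + 2)*(c + 7)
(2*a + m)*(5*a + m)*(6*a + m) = 60*a^3 + 52*a^2*m + 13*a*m^2 + m^3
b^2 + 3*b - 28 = (b - 4)*(b + 7)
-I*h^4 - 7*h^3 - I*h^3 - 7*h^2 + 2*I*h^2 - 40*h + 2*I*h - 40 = (h - 5*I)*(h - 4*I)*(h + 2*I)*(-I*h - I)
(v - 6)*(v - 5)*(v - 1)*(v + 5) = v^4 - 7*v^3 - 19*v^2 + 175*v - 150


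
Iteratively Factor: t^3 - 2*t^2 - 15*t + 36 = (t - 3)*(t^2 + t - 12) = (t - 3)*(t + 4)*(t - 3)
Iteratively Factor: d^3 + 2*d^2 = (d)*(d^2 + 2*d) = d*(d + 2)*(d)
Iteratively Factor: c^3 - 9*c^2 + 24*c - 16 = (c - 4)*(c^2 - 5*c + 4) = (c - 4)^2*(c - 1)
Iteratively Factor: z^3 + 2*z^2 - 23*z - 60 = (z + 3)*(z^2 - z - 20) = (z + 3)*(z + 4)*(z - 5)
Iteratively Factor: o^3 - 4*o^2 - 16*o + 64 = (o - 4)*(o^2 - 16) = (o - 4)^2*(o + 4)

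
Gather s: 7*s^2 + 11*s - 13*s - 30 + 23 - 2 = 7*s^2 - 2*s - 9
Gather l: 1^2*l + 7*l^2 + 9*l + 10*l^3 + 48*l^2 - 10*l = 10*l^3 + 55*l^2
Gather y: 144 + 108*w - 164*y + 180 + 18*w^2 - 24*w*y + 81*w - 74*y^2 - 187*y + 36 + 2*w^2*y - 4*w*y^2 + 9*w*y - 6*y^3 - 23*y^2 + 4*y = 18*w^2 + 189*w - 6*y^3 + y^2*(-4*w - 97) + y*(2*w^2 - 15*w - 347) + 360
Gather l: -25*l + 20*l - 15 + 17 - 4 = -5*l - 2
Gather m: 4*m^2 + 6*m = 4*m^2 + 6*m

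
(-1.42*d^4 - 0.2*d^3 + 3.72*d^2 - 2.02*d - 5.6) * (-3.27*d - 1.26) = 4.6434*d^5 + 2.4432*d^4 - 11.9124*d^3 + 1.9182*d^2 + 20.8572*d + 7.056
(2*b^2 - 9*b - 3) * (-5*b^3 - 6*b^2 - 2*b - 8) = -10*b^5 + 33*b^4 + 65*b^3 + 20*b^2 + 78*b + 24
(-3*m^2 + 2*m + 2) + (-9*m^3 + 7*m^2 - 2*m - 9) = -9*m^3 + 4*m^2 - 7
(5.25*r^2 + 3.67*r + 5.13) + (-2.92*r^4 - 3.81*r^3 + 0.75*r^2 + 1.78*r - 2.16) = -2.92*r^4 - 3.81*r^3 + 6.0*r^2 + 5.45*r + 2.97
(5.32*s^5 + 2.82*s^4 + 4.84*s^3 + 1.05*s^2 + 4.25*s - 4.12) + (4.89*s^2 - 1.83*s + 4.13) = 5.32*s^5 + 2.82*s^4 + 4.84*s^3 + 5.94*s^2 + 2.42*s + 0.00999999999999979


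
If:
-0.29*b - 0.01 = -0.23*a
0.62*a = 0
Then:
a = 0.00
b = -0.03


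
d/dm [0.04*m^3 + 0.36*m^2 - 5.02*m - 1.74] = 0.12*m^2 + 0.72*m - 5.02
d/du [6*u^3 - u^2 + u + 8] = 18*u^2 - 2*u + 1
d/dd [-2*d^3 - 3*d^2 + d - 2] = -6*d^2 - 6*d + 1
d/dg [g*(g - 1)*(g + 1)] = 3*g^2 - 1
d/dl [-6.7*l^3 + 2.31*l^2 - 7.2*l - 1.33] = -20.1*l^2 + 4.62*l - 7.2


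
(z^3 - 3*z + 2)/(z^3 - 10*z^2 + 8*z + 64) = (z^2 - 2*z + 1)/(z^2 - 12*z + 32)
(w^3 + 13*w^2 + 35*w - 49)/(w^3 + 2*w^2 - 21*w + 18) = (w^2 + 14*w + 49)/(w^2 + 3*w - 18)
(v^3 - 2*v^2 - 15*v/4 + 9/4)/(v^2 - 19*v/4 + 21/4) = (4*v^2 + 4*v - 3)/(4*v - 7)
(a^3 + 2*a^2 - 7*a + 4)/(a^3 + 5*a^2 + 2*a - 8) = (a - 1)/(a + 2)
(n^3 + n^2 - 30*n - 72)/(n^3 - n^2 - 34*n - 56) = (n^2 - 3*n - 18)/(n^2 - 5*n - 14)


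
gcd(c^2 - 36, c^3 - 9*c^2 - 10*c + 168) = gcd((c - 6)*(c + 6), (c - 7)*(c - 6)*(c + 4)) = c - 6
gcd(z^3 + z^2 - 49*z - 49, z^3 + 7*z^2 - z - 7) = z^2 + 8*z + 7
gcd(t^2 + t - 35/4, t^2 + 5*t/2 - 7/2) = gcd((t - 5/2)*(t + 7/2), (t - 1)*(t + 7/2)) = t + 7/2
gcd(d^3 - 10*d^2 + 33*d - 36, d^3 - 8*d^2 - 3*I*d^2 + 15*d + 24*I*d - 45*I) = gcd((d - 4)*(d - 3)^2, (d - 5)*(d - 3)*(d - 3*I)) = d - 3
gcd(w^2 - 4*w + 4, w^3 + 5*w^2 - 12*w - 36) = 1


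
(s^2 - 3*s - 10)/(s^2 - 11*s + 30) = (s + 2)/(s - 6)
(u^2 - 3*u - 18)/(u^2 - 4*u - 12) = (u + 3)/(u + 2)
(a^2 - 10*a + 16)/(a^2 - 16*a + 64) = (a - 2)/(a - 8)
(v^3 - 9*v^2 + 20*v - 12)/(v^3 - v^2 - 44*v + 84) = (v - 1)/(v + 7)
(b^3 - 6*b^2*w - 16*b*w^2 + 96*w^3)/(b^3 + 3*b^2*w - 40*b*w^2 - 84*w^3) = (b^2 - 16*w^2)/(b^2 + 9*b*w + 14*w^2)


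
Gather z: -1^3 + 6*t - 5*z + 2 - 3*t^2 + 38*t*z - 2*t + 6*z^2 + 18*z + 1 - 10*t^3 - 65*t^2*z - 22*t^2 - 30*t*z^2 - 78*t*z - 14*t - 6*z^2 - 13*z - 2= -10*t^3 - 25*t^2 - 30*t*z^2 - 10*t + z*(-65*t^2 - 40*t)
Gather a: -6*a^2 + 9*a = -6*a^2 + 9*a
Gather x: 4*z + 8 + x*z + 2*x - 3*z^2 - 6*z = x*(z + 2) - 3*z^2 - 2*z + 8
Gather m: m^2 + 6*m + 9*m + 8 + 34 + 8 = m^2 + 15*m + 50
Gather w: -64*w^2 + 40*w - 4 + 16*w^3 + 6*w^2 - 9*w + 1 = 16*w^3 - 58*w^2 + 31*w - 3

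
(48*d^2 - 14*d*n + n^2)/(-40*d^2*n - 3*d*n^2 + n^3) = (-6*d + n)/(n*(5*d + n))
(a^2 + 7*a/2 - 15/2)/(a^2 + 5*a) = (a - 3/2)/a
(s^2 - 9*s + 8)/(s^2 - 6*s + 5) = (s - 8)/(s - 5)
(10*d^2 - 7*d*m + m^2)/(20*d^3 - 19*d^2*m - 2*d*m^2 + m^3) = (2*d - m)/(4*d^2 - 3*d*m - m^2)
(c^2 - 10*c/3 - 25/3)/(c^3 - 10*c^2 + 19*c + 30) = (c + 5/3)/(c^2 - 5*c - 6)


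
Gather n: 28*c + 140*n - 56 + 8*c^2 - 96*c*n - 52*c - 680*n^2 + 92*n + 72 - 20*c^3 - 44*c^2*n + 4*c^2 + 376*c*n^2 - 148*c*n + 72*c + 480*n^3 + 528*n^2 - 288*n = -20*c^3 + 12*c^2 + 48*c + 480*n^3 + n^2*(376*c - 152) + n*(-44*c^2 - 244*c - 56) + 16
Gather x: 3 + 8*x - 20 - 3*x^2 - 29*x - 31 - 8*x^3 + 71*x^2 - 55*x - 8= -8*x^3 + 68*x^2 - 76*x - 56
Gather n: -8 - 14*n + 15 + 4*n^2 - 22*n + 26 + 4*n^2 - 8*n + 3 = 8*n^2 - 44*n + 36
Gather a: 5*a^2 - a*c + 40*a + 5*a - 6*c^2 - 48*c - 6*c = 5*a^2 + a*(45 - c) - 6*c^2 - 54*c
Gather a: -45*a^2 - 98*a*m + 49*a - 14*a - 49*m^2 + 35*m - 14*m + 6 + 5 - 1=-45*a^2 + a*(35 - 98*m) - 49*m^2 + 21*m + 10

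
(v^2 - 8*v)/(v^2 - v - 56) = v/(v + 7)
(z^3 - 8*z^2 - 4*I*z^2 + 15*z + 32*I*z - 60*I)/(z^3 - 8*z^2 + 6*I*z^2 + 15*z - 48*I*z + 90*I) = (z - 4*I)/(z + 6*I)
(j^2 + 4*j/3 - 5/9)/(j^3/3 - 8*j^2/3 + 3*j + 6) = (9*j^2 + 12*j - 5)/(3*(j^3 - 8*j^2 + 9*j + 18))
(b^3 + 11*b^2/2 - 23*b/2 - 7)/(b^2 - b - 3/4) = 2*(b^2 + 5*b - 14)/(2*b - 3)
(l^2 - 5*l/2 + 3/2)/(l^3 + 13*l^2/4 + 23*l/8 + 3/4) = 4*(2*l^2 - 5*l + 3)/(8*l^3 + 26*l^2 + 23*l + 6)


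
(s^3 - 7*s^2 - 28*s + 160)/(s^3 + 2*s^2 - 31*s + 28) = (s^2 - 3*s - 40)/(s^2 + 6*s - 7)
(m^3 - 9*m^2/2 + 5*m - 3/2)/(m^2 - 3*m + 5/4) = 2*(m^2 - 4*m + 3)/(2*m - 5)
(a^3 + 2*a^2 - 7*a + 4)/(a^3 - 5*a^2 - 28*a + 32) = (a - 1)/(a - 8)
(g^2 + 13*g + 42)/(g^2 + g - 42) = (g + 6)/(g - 6)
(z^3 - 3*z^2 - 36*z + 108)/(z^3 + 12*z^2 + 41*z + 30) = (z^2 - 9*z + 18)/(z^2 + 6*z + 5)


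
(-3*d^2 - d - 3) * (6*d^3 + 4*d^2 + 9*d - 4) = -18*d^5 - 18*d^4 - 49*d^3 - 9*d^2 - 23*d + 12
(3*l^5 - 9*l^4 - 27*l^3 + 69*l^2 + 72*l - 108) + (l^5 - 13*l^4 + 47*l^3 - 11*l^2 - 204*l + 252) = 4*l^5 - 22*l^4 + 20*l^3 + 58*l^2 - 132*l + 144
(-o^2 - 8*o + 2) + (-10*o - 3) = -o^2 - 18*o - 1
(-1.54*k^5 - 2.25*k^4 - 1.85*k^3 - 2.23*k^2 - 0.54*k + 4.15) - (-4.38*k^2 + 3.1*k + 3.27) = -1.54*k^5 - 2.25*k^4 - 1.85*k^3 + 2.15*k^2 - 3.64*k + 0.88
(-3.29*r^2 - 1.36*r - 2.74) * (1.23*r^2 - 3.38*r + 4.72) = -4.0467*r^4 + 9.4474*r^3 - 14.3022*r^2 + 2.842*r - 12.9328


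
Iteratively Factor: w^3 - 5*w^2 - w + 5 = (w - 5)*(w^2 - 1) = (w - 5)*(w - 1)*(w + 1)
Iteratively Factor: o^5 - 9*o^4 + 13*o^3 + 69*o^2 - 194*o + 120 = (o - 2)*(o^4 - 7*o^3 - o^2 + 67*o - 60) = (o - 4)*(o - 2)*(o^3 - 3*o^2 - 13*o + 15) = (o - 4)*(o - 2)*(o + 3)*(o^2 - 6*o + 5) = (o - 4)*(o - 2)*(o - 1)*(o + 3)*(o - 5)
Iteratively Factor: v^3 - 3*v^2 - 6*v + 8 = (v + 2)*(v^2 - 5*v + 4) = (v - 1)*(v + 2)*(v - 4)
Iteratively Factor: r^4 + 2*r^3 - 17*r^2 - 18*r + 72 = (r + 4)*(r^3 - 2*r^2 - 9*r + 18) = (r + 3)*(r + 4)*(r^2 - 5*r + 6) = (r - 2)*(r + 3)*(r + 4)*(r - 3)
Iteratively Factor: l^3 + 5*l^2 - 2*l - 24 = (l - 2)*(l^2 + 7*l + 12) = (l - 2)*(l + 4)*(l + 3)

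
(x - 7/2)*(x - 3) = x^2 - 13*x/2 + 21/2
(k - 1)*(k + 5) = k^2 + 4*k - 5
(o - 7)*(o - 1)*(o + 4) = o^3 - 4*o^2 - 25*o + 28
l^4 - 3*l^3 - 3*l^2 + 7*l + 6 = (l - 3)*(l - 2)*(l + 1)^2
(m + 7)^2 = m^2 + 14*m + 49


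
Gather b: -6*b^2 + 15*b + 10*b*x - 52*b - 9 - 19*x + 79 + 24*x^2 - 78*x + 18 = -6*b^2 + b*(10*x - 37) + 24*x^2 - 97*x + 88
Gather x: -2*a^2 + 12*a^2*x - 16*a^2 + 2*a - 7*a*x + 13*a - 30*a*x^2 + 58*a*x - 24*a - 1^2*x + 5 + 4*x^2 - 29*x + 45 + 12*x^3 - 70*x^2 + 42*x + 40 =-18*a^2 - 9*a + 12*x^3 + x^2*(-30*a - 66) + x*(12*a^2 + 51*a + 12) + 90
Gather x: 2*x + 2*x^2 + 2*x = 2*x^2 + 4*x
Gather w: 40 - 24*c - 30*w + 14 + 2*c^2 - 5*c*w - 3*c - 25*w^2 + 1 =2*c^2 - 27*c - 25*w^2 + w*(-5*c - 30) + 55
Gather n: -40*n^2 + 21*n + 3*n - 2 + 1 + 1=-40*n^2 + 24*n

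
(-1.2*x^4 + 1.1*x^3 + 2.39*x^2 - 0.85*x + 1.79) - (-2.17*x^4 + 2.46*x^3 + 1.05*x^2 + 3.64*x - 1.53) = 0.97*x^4 - 1.36*x^3 + 1.34*x^2 - 4.49*x + 3.32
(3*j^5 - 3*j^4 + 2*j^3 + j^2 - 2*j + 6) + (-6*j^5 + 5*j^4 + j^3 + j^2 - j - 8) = -3*j^5 + 2*j^4 + 3*j^3 + 2*j^2 - 3*j - 2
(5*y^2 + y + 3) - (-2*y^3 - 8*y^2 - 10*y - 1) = 2*y^3 + 13*y^2 + 11*y + 4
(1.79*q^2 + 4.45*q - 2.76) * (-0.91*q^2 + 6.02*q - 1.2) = -1.6289*q^4 + 6.7263*q^3 + 27.1526*q^2 - 21.9552*q + 3.312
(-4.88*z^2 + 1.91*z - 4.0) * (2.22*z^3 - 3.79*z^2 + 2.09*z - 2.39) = -10.8336*z^5 + 22.7354*z^4 - 26.3181*z^3 + 30.8151*z^2 - 12.9249*z + 9.56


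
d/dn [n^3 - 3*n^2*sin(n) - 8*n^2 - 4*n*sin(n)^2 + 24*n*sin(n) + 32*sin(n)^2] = -3*n^2*cos(n) + 3*n^2 - 6*n*sin(n) - 4*n*sin(2*n) + 24*n*cos(n) - 16*n - 4*sin(n)^2 + 24*sin(n) + 32*sin(2*n)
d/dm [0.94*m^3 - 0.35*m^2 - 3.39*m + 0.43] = 2.82*m^2 - 0.7*m - 3.39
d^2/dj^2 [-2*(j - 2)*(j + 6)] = -4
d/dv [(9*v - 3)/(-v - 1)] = -12/(v + 1)^2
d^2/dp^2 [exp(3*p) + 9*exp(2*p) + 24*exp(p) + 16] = (9*exp(2*p) + 36*exp(p) + 24)*exp(p)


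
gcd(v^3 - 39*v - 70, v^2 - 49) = v - 7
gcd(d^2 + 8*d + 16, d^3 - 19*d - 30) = 1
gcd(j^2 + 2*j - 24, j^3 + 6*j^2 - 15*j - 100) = j - 4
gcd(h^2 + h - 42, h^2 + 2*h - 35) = h + 7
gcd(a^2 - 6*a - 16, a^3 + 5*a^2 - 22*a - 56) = a + 2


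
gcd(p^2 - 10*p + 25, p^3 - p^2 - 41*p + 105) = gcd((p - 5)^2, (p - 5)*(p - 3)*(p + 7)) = p - 5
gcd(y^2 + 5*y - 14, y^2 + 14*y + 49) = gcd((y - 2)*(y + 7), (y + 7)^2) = y + 7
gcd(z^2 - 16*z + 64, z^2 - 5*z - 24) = z - 8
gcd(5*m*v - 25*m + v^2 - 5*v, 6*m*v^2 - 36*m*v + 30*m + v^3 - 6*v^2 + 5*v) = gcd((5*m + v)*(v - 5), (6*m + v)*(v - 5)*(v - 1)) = v - 5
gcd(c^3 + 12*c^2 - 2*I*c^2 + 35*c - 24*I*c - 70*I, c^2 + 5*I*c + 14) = c - 2*I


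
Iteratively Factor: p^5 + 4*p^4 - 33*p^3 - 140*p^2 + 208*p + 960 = (p - 5)*(p^4 + 9*p^3 + 12*p^2 - 80*p - 192) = (p - 5)*(p + 4)*(p^3 + 5*p^2 - 8*p - 48) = (p - 5)*(p + 4)^2*(p^2 + p - 12) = (p - 5)*(p - 3)*(p + 4)^2*(p + 4)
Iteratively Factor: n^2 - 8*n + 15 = (n - 5)*(n - 3)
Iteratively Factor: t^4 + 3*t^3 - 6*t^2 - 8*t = (t)*(t^3 + 3*t^2 - 6*t - 8) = t*(t + 4)*(t^2 - t - 2) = t*(t - 2)*(t + 4)*(t + 1)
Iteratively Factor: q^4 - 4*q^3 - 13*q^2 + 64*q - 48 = (q - 4)*(q^3 - 13*q + 12) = (q - 4)*(q - 1)*(q^2 + q - 12) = (q - 4)*(q - 3)*(q - 1)*(q + 4)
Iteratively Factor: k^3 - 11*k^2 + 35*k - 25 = (k - 1)*(k^2 - 10*k + 25) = (k - 5)*(k - 1)*(k - 5)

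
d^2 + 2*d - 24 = (d - 4)*(d + 6)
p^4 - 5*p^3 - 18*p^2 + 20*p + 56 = (p - 7)*(p - 2)*(p + 2)^2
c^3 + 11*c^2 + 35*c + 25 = (c + 1)*(c + 5)^2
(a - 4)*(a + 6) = a^2 + 2*a - 24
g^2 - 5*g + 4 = (g - 4)*(g - 1)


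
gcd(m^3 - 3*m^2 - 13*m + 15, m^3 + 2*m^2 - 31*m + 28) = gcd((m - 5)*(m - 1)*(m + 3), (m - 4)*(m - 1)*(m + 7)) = m - 1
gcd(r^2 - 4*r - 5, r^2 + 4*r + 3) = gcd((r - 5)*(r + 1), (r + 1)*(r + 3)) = r + 1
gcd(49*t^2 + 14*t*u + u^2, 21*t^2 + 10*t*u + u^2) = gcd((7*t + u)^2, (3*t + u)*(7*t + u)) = 7*t + u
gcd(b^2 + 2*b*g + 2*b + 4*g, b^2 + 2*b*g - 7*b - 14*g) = b + 2*g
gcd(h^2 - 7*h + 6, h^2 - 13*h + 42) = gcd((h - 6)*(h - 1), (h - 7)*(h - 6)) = h - 6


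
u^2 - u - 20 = (u - 5)*(u + 4)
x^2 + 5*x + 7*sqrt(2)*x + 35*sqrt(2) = (x + 5)*(x + 7*sqrt(2))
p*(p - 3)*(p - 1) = p^3 - 4*p^2 + 3*p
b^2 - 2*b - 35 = (b - 7)*(b + 5)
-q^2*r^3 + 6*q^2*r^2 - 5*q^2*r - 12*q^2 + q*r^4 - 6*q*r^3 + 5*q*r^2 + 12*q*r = (-q + r)*(r - 4)*(r - 3)*(q*r + q)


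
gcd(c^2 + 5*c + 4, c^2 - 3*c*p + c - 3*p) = c + 1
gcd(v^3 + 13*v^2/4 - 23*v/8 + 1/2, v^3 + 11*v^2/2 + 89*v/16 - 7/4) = v^2 + 15*v/4 - 1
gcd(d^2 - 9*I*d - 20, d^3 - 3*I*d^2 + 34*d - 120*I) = d^2 - 9*I*d - 20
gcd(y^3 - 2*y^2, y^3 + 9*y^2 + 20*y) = y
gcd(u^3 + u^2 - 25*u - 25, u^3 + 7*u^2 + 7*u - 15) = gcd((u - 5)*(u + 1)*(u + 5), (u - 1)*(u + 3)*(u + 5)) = u + 5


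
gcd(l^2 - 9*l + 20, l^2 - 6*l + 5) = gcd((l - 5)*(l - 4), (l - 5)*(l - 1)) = l - 5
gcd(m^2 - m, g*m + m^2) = m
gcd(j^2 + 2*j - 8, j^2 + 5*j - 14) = j - 2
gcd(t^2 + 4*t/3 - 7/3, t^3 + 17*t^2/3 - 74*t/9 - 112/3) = t + 7/3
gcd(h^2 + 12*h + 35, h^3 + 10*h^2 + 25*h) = h + 5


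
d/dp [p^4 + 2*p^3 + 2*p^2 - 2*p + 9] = 4*p^3 + 6*p^2 + 4*p - 2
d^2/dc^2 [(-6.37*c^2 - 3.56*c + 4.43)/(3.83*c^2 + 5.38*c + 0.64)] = (158.070228*c^3 + 483.584226*c^2 + 600.049164*c + 254.027032)/(56.181887*c^6 + 236.756046*c^5 + 360.735444*c^4 + 234.845608*c^3 + 60.279552*c^2 + 6.610944*c + 0.262144)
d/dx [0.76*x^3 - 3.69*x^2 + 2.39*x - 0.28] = 2.28*x^2 - 7.38*x + 2.39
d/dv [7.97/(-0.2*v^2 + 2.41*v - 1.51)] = (3.188*v - 19.2077)/(0.2*v^2 - 2.41*v + 1.51)^2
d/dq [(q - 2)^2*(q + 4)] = 3*q^2 - 12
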